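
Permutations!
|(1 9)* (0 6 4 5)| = 4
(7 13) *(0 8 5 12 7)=(0 8 5 12 7 13)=[8, 1, 2, 3, 4, 12, 6, 13, 5, 9, 10, 11, 7, 0]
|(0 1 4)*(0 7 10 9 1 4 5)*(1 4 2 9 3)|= |(0 2 9 4 7 10 3 1 5)|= 9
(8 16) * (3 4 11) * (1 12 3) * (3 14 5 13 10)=(1 12 14 5 13 10 3 4 11)(8 16)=[0, 12, 2, 4, 11, 13, 6, 7, 16, 9, 3, 1, 14, 10, 5, 15, 8]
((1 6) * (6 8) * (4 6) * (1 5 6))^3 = (8)(5 6)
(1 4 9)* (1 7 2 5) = (1 4 9 7 2 5) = [0, 4, 5, 3, 9, 1, 6, 2, 8, 7]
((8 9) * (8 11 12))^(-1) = ((8 9 11 12))^(-1) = (8 12 11 9)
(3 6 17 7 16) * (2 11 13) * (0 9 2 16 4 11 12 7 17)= (17)(0 9 2 12 7 4 11 13 16 3 6)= [9, 1, 12, 6, 11, 5, 0, 4, 8, 2, 10, 13, 7, 16, 14, 15, 3, 17]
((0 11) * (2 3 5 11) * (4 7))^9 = ((0 2 3 5 11)(4 7))^9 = (0 11 5 3 2)(4 7)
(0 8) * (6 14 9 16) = (0 8)(6 14 9 16) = [8, 1, 2, 3, 4, 5, 14, 7, 0, 16, 10, 11, 12, 13, 9, 15, 6]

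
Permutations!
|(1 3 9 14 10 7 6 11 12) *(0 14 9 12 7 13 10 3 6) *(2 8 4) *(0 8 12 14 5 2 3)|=12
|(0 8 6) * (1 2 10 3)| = 12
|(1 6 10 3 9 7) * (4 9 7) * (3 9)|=7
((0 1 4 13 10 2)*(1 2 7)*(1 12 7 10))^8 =(1 13 4)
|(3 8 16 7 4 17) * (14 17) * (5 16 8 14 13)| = |(3 14 17)(4 13 5 16 7)| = 15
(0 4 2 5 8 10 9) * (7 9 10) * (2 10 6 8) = (0 4 10 6 8 7 9)(2 5) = [4, 1, 5, 3, 10, 2, 8, 9, 7, 0, 6]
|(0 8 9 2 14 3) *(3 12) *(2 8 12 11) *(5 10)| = |(0 12 3)(2 14 11)(5 10)(8 9)| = 6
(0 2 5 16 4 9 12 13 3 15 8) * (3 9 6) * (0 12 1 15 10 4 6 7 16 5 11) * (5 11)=[2, 15, 5, 10, 7, 11, 3, 16, 12, 1, 4, 0, 13, 9, 14, 8, 6]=(0 2 5 11)(1 15 8 12 13 9)(3 10 4 7 16 6)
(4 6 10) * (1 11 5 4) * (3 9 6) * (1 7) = [0, 11, 2, 9, 3, 4, 10, 1, 8, 6, 7, 5] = (1 11 5 4 3 9 6 10 7)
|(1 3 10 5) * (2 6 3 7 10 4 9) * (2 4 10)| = 14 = |(1 7 2 6 3 10 5)(4 9)|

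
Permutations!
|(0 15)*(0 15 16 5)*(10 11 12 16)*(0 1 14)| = 8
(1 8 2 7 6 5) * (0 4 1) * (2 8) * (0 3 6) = (8)(0 4 1 2 7)(3 6 5) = [4, 2, 7, 6, 1, 3, 5, 0, 8]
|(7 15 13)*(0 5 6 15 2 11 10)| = 9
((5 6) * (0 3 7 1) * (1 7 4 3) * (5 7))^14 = (5 7 6)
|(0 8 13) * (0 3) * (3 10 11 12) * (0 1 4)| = 9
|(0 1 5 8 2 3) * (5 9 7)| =|(0 1 9 7 5 8 2 3)| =8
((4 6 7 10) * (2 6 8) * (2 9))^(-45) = (2 4 6 8 7 9 10)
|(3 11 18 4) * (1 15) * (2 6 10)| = 12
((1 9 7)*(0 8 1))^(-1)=((0 8 1 9 7))^(-1)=(0 7 9 1 8)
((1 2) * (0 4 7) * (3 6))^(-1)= (0 7 4)(1 2)(3 6)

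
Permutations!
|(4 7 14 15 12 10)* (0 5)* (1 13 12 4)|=|(0 5)(1 13 12 10)(4 7 14 15)|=4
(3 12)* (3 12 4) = [0, 1, 2, 4, 3, 5, 6, 7, 8, 9, 10, 11, 12] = (12)(3 4)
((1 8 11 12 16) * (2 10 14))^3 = (1 12 8 16 11)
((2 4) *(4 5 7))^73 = (2 5 7 4) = ((2 5 7 4))^73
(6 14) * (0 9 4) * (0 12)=(0 9 4 12)(6 14)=[9, 1, 2, 3, 12, 5, 14, 7, 8, 4, 10, 11, 0, 13, 6]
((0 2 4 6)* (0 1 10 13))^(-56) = (13) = ((0 2 4 6 1 10 13))^(-56)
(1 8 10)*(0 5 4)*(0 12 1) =(0 5 4 12 1 8 10) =[5, 8, 2, 3, 12, 4, 6, 7, 10, 9, 0, 11, 1]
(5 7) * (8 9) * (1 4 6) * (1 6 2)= [0, 4, 1, 3, 2, 7, 6, 5, 9, 8]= (1 4 2)(5 7)(8 9)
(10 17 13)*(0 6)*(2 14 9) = (0 6)(2 14 9)(10 17 13) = [6, 1, 14, 3, 4, 5, 0, 7, 8, 2, 17, 11, 12, 10, 9, 15, 16, 13]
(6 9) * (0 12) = (0 12)(6 9) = [12, 1, 2, 3, 4, 5, 9, 7, 8, 6, 10, 11, 0]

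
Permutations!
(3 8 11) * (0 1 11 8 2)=(0 1 11 3 2)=[1, 11, 0, 2, 4, 5, 6, 7, 8, 9, 10, 3]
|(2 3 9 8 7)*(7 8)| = 4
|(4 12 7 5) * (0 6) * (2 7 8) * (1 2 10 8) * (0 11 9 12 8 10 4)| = 18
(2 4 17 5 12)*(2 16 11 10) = (2 4 17 5 12 16 11 10) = [0, 1, 4, 3, 17, 12, 6, 7, 8, 9, 2, 10, 16, 13, 14, 15, 11, 5]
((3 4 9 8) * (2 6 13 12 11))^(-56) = ((2 6 13 12 11)(3 4 9 8))^(-56) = (2 11 12 13 6)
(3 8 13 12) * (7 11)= [0, 1, 2, 8, 4, 5, 6, 11, 13, 9, 10, 7, 3, 12]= (3 8 13 12)(7 11)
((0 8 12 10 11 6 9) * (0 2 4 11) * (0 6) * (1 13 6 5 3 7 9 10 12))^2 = ((0 8 1 13 6 10 5 3 7 9 2 4 11))^2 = (0 1 6 5 7 2 11 8 13 10 3 9 4)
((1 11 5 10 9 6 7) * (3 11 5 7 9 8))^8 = ((1 5 10 8 3 11 7)(6 9))^8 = (1 5 10 8 3 11 7)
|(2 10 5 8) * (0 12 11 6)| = 4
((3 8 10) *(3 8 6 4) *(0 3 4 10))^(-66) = (0 8 10 6 3)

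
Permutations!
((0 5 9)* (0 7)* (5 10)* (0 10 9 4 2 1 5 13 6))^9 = (0 10)(1 5 4 2)(6 7)(9 13)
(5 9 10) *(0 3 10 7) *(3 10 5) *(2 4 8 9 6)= (0 10 3 5 6 2 4 8 9 7)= [10, 1, 4, 5, 8, 6, 2, 0, 9, 7, 3]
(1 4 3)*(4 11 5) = [0, 11, 2, 1, 3, 4, 6, 7, 8, 9, 10, 5] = (1 11 5 4 3)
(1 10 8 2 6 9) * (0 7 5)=(0 7 5)(1 10 8 2 6 9)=[7, 10, 6, 3, 4, 0, 9, 5, 2, 1, 8]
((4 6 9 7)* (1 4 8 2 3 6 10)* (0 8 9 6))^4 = ((0 8 2 3)(1 4 10)(7 9))^4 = (1 4 10)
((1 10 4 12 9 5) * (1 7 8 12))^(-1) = (1 4 10)(5 9 12 8 7)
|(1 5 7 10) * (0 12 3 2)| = |(0 12 3 2)(1 5 7 10)| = 4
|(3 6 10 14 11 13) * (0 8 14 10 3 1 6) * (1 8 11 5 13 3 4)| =12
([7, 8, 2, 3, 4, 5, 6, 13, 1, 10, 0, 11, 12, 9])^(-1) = [10, 8, 2, 3, 4, 5, 6, 0, 1, 13, 9, 11, 12, 7]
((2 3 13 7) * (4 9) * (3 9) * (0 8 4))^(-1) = (0 9 2 7 13 3 4 8)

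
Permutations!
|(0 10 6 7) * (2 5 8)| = 12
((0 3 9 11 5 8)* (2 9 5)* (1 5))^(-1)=(0 8 5 1 3)(2 11 9)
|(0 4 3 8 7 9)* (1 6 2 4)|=9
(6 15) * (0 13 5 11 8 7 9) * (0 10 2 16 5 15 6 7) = (0 13 15 7 9 10 2 16 5 11 8) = [13, 1, 16, 3, 4, 11, 6, 9, 0, 10, 2, 8, 12, 15, 14, 7, 5]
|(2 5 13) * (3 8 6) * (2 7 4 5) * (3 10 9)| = |(3 8 6 10 9)(4 5 13 7)| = 20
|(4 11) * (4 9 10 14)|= 5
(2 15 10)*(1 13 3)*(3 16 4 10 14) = (1 13 16 4 10 2 15 14 3) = [0, 13, 15, 1, 10, 5, 6, 7, 8, 9, 2, 11, 12, 16, 3, 14, 4]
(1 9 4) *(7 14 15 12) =(1 9 4)(7 14 15 12) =[0, 9, 2, 3, 1, 5, 6, 14, 8, 4, 10, 11, 7, 13, 15, 12]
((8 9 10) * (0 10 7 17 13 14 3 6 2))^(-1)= (0 2 6 3 14 13 17 7 9 8 10)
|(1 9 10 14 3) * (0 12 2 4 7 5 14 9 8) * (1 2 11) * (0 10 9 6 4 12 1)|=|(0 1 8 10 6 4 7 5 14 3 2 12 11)|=13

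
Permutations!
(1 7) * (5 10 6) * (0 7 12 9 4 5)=[7, 12, 2, 3, 5, 10, 0, 1, 8, 4, 6, 11, 9]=(0 7 1 12 9 4 5 10 6)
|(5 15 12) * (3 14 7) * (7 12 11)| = 7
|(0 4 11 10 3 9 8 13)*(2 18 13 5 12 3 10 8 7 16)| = 13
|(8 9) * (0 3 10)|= 6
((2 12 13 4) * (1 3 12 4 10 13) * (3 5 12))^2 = ((1 5 12)(2 4)(10 13))^2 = (13)(1 12 5)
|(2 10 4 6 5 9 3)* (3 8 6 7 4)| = 12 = |(2 10 3)(4 7)(5 9 8 6)|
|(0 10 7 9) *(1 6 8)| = |(0 10 7 9)(1 6 8)| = 12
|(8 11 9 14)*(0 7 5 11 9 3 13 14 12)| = |(0 7 5 11 3 13 14 8 9 12)| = 10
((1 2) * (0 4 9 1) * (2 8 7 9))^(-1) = (0 2 4)(1 9 7 8)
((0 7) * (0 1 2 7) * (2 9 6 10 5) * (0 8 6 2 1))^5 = (0 1 8 9 6 2 10 7 5)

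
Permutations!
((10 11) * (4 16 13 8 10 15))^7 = ((4 16 13 8 10 11 15))^7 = (16)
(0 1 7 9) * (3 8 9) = (0 1 7 3 8 9) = [1, 7, 2, 8, 4, 5, 6, 3, 9, 0]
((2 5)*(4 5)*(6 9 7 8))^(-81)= ((2 4 5)(6 9 7 8))^(-81)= (6 8 7 9)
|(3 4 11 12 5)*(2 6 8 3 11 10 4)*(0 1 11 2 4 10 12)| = |(0 1 11)(2 6 8 3 4 12 5)| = 21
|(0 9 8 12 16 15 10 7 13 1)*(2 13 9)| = 28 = |(0 2 13 1)(7 9 8 12 16 15 10)|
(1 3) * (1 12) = (1 3 12) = [0, 3, 2, 12, 4, 5, 6, 7, 8, 9, 10, 11, 1]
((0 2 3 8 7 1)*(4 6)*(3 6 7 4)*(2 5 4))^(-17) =(0 7 5 1 4)(2 8 3 6)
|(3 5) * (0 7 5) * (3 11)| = |(0 7 5 11 3)| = 5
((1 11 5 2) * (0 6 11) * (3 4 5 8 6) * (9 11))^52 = (11)(0 2 4)(1 5 3)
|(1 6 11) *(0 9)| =6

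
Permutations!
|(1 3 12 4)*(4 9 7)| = 6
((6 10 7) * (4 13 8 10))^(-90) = ((4 13 8 10 7 6))^(-90) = (13)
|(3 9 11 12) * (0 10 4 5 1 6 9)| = 10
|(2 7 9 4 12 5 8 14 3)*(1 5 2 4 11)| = 11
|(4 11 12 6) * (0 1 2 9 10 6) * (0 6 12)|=9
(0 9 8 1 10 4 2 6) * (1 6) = (0 9 8 6)(1 10 4 2) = [9, 10, 1, 3, 2, 5, 0, 7, 6, 8, 4]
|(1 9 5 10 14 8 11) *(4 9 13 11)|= 6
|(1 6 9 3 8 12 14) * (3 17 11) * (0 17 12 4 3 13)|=60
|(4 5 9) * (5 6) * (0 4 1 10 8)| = 8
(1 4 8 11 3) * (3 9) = (1 4 8 11 9 3) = [0, 4, 2, 1, 8, 5, 6, 7, 11, 3, 10, 9]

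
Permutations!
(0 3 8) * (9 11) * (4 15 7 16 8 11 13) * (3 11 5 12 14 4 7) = (0 11 9 13 7 16 8)(3 5 12 14 4 15) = [11, 1, 2, 5, 15, 12, 6, 16, 0, 13, 10, 9, 14, 7, 4, 3, 8]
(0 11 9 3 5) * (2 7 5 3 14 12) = (0 11 9 14 12 2 7 5) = [11, 1, 7, 3, 4, 0, 6, 5, 8, 14, 10, 9, 2, 13, 12]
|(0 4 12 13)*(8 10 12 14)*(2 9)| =|(0 4 14 8 10 12 13)(2 9)| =14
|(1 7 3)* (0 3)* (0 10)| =|(0 3 1 7 10)| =5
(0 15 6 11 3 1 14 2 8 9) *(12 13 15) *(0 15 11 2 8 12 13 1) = [13, 14, 12, 0, 4, 5, 2, 7, 9, 15, 10, 3, 1, 11, 8, 6] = (0 13 11 3)(1 14 8 9 15 6 2 12)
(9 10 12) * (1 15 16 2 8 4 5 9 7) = (1 15 16 2 8 4 5 9 10 12 7) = [0, 15, 8, 3, 5, 9, 6, 1, 4, 10, 12, 11, 7, 13, 14, 16, 2]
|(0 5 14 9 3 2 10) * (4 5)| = 8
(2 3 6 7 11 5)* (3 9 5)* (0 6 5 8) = (0 6 7 11 3 5 2 9 8) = [6, 1, 9, 5, 4, 2, 7, 11, 0, 8, 10, 3]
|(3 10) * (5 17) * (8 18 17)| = |(3 10)(5 8 18 17)| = 4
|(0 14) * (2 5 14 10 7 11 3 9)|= |(0 10 7 11 3 9 2 5 14)|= 9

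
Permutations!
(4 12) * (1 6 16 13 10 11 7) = (1 6 16 13 10 11 7)(4 12) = [0, 6, 2, 3, 12, 5, 16, 1, 8, 9, 11, 7, 4, 10, 14, 15, 13]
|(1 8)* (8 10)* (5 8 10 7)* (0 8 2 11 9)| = |(0 8 1 7 5 2 11 9)| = 8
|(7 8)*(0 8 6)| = 4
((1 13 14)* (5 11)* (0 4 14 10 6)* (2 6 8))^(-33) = ((0 4 14 1 13 10 8 2 6)(5 11))^(-33) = (0 1 8)(2 4 13)(5 11)(6 14 10)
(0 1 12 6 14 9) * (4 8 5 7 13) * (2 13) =[1, 12, 13, 3, 8, 7, 14, 2, 5, 0, 10, 11, 6, 4, 9] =(0 1 12 6 14 9)(2 13 4 8 5 7)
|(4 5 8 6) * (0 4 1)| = 6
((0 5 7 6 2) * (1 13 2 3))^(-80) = (13)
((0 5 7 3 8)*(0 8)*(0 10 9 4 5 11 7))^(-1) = (0 5 4 9 10 3 7 11)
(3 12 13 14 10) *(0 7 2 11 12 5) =(0 7 2 11 12 13 14 10 3 5) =[7, 1, 11, 5, 4, 0, 6, 2, 8, 9, 3, 12, 13, 14, 10]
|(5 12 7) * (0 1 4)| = |(0 1 4)(5 12 7)| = 3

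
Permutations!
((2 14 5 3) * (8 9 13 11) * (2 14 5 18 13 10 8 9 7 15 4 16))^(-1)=(2 16 4 15 7 8 10 9 11 13 18 14 3 5)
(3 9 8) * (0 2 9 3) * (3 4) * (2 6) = (0 6 2 9 8)(3 4) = [6, 1, 9, 4, 3, 5, 2, 7, 0, 8]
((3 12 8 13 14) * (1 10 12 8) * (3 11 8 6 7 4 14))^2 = (1 12 10)(3 7 14 8)(4 11 13 6)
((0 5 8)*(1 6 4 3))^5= (0 8 5)(1 6 4 3)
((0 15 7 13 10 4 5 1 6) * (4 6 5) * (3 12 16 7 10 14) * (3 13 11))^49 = ((0 15 10 6)(1 5)(3 12 16 7 11)(13 14))^49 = (0 15 10 6)(1 5)(3 11 7 16 12)(13 14)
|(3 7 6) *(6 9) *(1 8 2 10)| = 4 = |(1 8 2 10)(3 7 9 6)|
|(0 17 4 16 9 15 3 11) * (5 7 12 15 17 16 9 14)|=9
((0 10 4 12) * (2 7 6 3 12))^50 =(0 4 7 3)(2 6 12 10) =((0 10 4 2 7 6 3 12))^50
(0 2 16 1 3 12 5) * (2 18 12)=(0 18 12 5)(1 3 2 16)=[18, 3, 16, 2, 4, 0, 6, 7, 8, 9, 10, 11, 5, 13, 14, 15, 1, 17, 12]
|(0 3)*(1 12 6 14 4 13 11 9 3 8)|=|(0 8 1 12 6 14 4 13 11 9 3)|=11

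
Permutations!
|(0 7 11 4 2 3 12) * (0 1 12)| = |(0 7 11 4 2 3)(1 12)| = 6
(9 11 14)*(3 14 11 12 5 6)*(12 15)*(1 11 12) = (1 11 12 5 6 3 14 9 15) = [0, 11, 2, 14, 4, 6, 3, 7, 8, 15, 10, 12, 5, 13, 9, 1]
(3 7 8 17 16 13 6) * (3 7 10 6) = (3 10 6 7 8 17 16 13) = [0, 1, 2, 10, 4, 5, 7, 8, 17, 9, 6, 11, 12, 3, 14, 15, 13, 16]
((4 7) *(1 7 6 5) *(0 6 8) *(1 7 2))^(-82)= ((0 6 5 7 4 8)(1 2))^(-82)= (0 5 4)(6 7 8)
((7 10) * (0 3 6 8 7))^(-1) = ((0 3 6 8 7 10))^(-1) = (0 10 7 8 6 3)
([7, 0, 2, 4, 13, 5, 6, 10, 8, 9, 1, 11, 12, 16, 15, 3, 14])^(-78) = (16)(0 10)(1 7)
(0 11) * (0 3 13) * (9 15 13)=(0 11 3 9 15 13)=[11, 1, 2, 9, 4, 5, 6, 7, 8, 15, 10, 3, 12, 0, 14, 13]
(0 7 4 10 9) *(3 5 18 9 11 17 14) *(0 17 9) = [7, 1, 2, 5, 10, 18, 6, 4, 8, 17, 11, 9, 12, 13, 3, 15, 16, 14, 0] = (0 7 4 10 11 9 17 14 3 5 18)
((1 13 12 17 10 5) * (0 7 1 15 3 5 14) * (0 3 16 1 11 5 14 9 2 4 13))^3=(0 5 1 11 16 7 15)(2 12 9 13 10 4 17)(3 14)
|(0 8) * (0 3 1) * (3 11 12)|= 6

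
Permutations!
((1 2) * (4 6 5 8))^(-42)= (4 5)(6 8)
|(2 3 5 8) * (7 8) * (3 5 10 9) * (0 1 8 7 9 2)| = 15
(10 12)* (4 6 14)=(4 6 14)(10 12)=[0, 1, 2, 3, 6, 5, 14, 7, 8, 9, 12, 11, 10, 13, 4]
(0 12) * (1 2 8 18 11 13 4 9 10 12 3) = [3, 2, 8, 1, 9, 5, 6, 7, 18, 10, 12, 13, 0, 4, 14, 15, 16, 17, 11] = (0 3 1 2 8 18 11 13 4 9 10 12)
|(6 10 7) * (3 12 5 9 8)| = 15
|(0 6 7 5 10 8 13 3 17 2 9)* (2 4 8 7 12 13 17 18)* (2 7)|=33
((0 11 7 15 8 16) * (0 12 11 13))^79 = (0 13)(7 15 8 16 12 11)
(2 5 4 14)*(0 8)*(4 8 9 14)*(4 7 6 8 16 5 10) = [9, 1, 10, 3, 7, 16, 8, 6, 0, 14, 4, 11, 12, 13, 2, 15, 5] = (0 9 14 2 10 4 7 6 8)(5 16)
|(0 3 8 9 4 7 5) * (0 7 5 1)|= 8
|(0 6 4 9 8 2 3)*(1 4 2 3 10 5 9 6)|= |(0 1 4 6 2 10 5 9 8 3)|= 10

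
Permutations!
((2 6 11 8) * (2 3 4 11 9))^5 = ((2 6 9)(3 4 11 8))^5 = (2 9 6)(3 4 11 8)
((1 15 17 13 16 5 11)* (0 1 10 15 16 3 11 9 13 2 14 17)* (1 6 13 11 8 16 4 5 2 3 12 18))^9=((0 6 13 12 18 1 4 5 9 11 10 15)(2 14 17 3 8 16))^9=(0 11 4 12)(1 13 15 9)(2 3)(5 18 6 10)(8 14)(16 17)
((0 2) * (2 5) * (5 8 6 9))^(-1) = ((0 8 6 9 5 2))^(-1) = (0 2 5 9 6 8)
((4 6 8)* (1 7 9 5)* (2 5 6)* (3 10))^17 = ((1 7 9 6 8 4 2 5)(3 10))^17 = (1 7 9 6 8 4 2 5)(3 10)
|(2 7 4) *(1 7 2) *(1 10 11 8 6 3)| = 8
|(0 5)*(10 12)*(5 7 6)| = |(0 7 6 5)(10 12)| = 4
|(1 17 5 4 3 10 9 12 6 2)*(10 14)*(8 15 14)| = |(1 17 5 4 3 8 15 14 10 9 12 6 2)| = 13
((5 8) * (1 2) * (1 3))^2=(8)(1 3 2)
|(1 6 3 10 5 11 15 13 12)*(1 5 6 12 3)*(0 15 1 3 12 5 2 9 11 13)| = 42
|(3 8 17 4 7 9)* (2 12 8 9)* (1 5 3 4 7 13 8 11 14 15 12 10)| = |(1 5 3 9 4 13 8 17 7 2 10)(11 14 15 12)| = 44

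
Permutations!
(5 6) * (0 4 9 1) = [4, 0, 2, 3, 9, 6, 5, 7, 8, 1] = (0 4 9 1)(5 6)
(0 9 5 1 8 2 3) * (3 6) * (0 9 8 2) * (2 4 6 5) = (0 8)(1 4 6 3 9 2 5) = [8, 4, 5, 9, 6, 1, 3, 7, 0, 2]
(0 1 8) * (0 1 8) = (0 8 1) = [8, 0, 2, 3, 4, 5, 6, 7, 1]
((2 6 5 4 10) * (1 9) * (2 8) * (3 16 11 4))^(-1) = (1 9)(2 8 10 4 11 16 3 5 6)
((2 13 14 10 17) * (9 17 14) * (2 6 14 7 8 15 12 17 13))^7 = (6 17 12 15 8 7 10 14)(9 13)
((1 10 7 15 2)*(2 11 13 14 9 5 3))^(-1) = (1 2 3 5 9 14 13 11 15 7 10)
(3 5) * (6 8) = (3 5)(6 8) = [0, 1, 2, 5, 4, 3, 8, 7, 6]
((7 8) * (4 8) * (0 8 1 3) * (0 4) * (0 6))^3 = (0 6 7 8)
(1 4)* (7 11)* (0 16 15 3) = [16, 4, 2, 0, 1, 5, 6, 11, 8, 9, 10, 7, 12, 13, 14, 3, 15] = (0 16 15 3)(1 4)(7 11)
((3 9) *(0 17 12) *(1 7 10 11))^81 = (17)(1 7 10 11)(3 9)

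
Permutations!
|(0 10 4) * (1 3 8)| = 3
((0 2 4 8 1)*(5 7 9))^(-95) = ((0 2 4 8 1)(5 7 9))^(-95) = (5 7 9)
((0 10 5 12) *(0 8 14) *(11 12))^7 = (14)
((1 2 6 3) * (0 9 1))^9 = ((0 9 1 2 6 3))^9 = (0 2)(1 3)(6 9)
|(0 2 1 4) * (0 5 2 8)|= 4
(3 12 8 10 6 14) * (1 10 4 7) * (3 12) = (1 10 6 14 12 8 4 7) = [0, 10, 2, 3, 7, 5, 14, 1, 4, 9, 6, 11, 8, 13, 12]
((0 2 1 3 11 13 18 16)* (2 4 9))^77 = ((0 4 9 2 1 3 11 13 18 16))^77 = (0 13 1 4 18 3 9 16 11 2)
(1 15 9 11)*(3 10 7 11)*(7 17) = [0, 15, 2, 10, 4, 5, 6, 11, 8, 3, 17, 1, 12, 13, 14, 9, 16, 7] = (1 15 9 3 10 17 7 11)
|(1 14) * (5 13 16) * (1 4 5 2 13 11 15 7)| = 21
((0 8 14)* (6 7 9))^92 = (0 14 8)(6 9 7)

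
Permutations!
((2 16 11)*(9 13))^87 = (16)(9 13)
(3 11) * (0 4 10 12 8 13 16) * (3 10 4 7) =(0 7 3 11 10 12 8 13 16) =[7, 1, 2, 11, 4, 5, 6, 3, 13, 9, 12, 10, 8, 16, 14, 15, 0]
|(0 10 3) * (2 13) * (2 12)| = |(0 10 3)(2 13 12)| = 3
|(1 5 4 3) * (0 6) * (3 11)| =|(0 6)(1 5 4 11 3)| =10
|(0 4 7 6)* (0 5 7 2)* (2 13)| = |(0 4 13 2)(5 7 6)| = 12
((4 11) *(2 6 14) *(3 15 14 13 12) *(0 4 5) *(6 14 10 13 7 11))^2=((0 4 6 7 11 5)(2 14)(3 15 10 13 12))^2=(0 6 11)(3 10 12 15 13)(4 7 5)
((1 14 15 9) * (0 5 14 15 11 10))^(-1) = ((0 5 14 11 10)(1 15 9))^(-1) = (0 10 11 14 5)(1 9 15)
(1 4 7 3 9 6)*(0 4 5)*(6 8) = (0 4 7 3 9 8 6 1 5) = [4, 5, 2, 9, 7, 0, 1, 3, 6, 8]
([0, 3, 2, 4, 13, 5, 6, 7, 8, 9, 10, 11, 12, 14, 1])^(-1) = [0, 14, 2, 1, 3, 5, 6, 7, 8, 9, 10, 11, 12, 4, 13]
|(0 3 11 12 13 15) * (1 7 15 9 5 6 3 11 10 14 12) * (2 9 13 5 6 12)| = 30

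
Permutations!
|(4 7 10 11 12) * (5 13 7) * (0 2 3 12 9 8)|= |(0 2 3 12 4 5 13 7 10 11 9 8)|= 12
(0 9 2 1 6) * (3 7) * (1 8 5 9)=(0 1 6)(2 8 5 9)(3 7)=[1, 6, 8, 7, 4, 9, 0, 3, 5, 2]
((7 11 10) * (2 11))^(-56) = ((2 11 10 7))^(-56) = (11)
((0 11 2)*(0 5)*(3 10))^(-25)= ((0 11 2 5)(3 10))^(-25)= (0 5 2 11)(3 10)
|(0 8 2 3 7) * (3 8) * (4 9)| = |(0 3 7)(2 8)(4 9)| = 6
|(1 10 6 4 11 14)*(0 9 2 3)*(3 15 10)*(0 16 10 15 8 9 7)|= 24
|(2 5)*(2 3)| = 3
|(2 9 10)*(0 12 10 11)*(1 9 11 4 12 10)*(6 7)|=4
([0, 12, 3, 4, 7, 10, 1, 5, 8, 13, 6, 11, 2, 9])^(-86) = (13)(1 4 6 3 10 2 5 12 7)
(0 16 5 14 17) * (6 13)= (0 16 5 14 17)(6 13)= [16, 1, 2, 3, 4, 14, 13, 7, 8, 9, 10, 11, 12, 6, 17, 15, 5, 0]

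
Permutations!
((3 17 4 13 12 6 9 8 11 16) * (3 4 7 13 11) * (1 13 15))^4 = (1 9 7 12 3)(4 11 16)(6 17 13 8 15)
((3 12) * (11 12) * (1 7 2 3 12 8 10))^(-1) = ((12)(1 7 2 3 11 8 10))^(-1) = (12)(1 10 8 11 3 2 7)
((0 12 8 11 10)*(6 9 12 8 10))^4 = (0 9 8 12 11 10 6)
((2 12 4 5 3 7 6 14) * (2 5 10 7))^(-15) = (2 10 14)(3 4 6)(5 12 7)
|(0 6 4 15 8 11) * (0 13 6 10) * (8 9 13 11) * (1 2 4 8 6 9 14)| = 10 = |(0 10)(1 2 4 15 14)(6 8)(9 13)|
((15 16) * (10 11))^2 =((10 11)(15 16))^2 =(16)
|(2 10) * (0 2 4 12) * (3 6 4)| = 7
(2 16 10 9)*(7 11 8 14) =(2 16 10 9)(7 11 8 14) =[0, 1, 16, 3, 4, 5, 6, 11, 14, 2, 9, 8, 12, 13, 7, 15, 10]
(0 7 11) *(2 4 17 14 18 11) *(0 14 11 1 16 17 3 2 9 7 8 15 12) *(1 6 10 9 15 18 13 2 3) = (0 8 18 6 10 9 7 15 12)(1 16 17 11 14 13 2 4) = [8, 16, 4, 3, 1, 5, 10, 15, 18, 7, 9, 14, 0, 2, 13, 12, 17, 11, 6]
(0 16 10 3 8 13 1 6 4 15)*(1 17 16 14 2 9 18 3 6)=(0 14 2 9 18 3 8 13 17 16 10 6 4 15)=[14, 1, 9, 8, 15, 5, 4, 7, 13, 18, 6, 11, 12, 17, 2, 0, 10, 16, 3]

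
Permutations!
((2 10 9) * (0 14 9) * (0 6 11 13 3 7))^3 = (0 2 11 7 9 6 3 14 10 13)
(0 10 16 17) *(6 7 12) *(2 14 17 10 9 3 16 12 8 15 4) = (0 9 3 16 10 12 6 7 8 15 4 2 14 17) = [9, 1, 14, 16, 2, 5, 7, 8, 15, 3, 12, 11, 6, 13, 17, 4, 10, 0]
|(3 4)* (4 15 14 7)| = |(3 15 14 7 4)| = 5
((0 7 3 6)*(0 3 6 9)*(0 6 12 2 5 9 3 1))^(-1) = (0 1 6 9 5 2 12 7)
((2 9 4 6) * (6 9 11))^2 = (2 6 11)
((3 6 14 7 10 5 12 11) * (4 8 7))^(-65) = ((3 6 14 4 8 7 10 5 12 11))^(-65) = (3 7)(4 12)(5 14)(6 10)(8 11)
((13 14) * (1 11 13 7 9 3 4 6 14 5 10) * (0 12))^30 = (14)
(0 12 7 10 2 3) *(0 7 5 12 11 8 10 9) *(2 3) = [11, 1, 2, 7, 4, 12, 6, 9, 10, 0, 3, 8, 5] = (0 11 8 10 3 7 9)(5 12)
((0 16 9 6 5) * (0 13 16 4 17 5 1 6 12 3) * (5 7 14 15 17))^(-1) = (0 3 12 9 16 13 5 4)(1 6)(7 17 15 14)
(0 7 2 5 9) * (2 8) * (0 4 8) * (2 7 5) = (0 5 9 4 8 7) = [5, 1, 2, 3, 8, 9, 6, 0, 7, 4]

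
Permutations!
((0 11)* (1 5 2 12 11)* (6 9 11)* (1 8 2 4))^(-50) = (0 11 9 6 12 2 8)(1 5 4)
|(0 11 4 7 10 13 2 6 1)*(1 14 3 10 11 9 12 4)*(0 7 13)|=30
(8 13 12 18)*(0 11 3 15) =(0 11 3 15)(8 13 12 18) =[11, 1, 2, 15, 4, 5, 6, 7, 13, 9, 10, 3, 18, 12, 14, 0, 16, 17, 8]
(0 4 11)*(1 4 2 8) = (0 2 8 1 4 11) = [2, 4, 8, 3, 11, 5, 6, 7, 1, 9, 10, 0]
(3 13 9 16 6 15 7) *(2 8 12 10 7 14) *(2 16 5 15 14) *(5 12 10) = (2 8 10 7 3 13 9 12 5 15)(6 14 16) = [0, 1, 8, 13, 4, 15, 14, 3, 10, 12, 7, 11, 5, 9, 16, 2, 6]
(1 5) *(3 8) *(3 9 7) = (1 5)(3 8 9 7) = [0, 5, 2, 8, 4, 1, 6, 3, 9, 7]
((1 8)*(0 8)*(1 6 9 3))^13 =(0 8 6 9 3 1)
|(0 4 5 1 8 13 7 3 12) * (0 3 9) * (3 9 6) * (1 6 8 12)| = |(0 4 5 6 3 1 12 9)(7 8 13)| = 24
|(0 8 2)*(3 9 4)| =3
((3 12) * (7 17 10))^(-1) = (3 12)(7 10 17)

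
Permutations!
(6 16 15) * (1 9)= (1 9)(6 16 15)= [0, 9, 2, 3, 4, 5, 16, 7, 8, 1, 10, 11, 12, 13, 14, 6, 15]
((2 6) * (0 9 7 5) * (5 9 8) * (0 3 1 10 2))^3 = ((0 8 5 3 1 10 2 6)(7 9))^3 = (0 3 2 8 1 6 5 10)(7 9)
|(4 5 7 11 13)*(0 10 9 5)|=|(0 10 9 5 7 11 13 4)|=8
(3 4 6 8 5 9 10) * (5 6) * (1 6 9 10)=(1 6 8 9)(3 4 5 10)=[0, 6, 2, 4, 5, 10, 8, 7, 9, 1, 3]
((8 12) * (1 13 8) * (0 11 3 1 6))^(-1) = (0 6 12 8 13 1 3 11)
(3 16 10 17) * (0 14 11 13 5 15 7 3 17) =[14, 1, 2, 16, 4, 15, 6, 3, 8, 9, 0, 13, 12, 5, 11, 7, 10, 17] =(17)(0 14 11 13 5 15 7 3 16 10)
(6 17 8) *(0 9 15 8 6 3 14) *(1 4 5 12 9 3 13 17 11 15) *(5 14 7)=(0 3 7 5 12 9 1 4 14)(6 11 15 8 13 17)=[3, 4, 2, 7, 14, 12, 11, 5, 13, 1, 10, 15, 9, 17, 0, 8, 16, 6]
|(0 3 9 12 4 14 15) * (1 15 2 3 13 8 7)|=6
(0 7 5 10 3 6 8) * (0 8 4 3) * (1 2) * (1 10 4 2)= [7, 1, 10, 6, 3, 4, 2, 5, 8, 9, 0]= (0 7 5 4 3 6 2 10)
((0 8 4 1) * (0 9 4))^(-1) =((0 8)(1 9 4))^(-1) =(0 8)(1 4 9)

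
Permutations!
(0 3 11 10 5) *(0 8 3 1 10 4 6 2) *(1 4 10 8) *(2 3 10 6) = (0 4 2)(1 8 10 5)(3 11 6) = [4, 8, 0, 11, 2, 1, 3, 7, 10, 9, 5, 6]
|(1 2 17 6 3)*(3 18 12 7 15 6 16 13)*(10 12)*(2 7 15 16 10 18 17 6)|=|(18)(1 7 16 13 3)(2 6 17 10 12 15)|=30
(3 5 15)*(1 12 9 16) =(1 12 9 16)(3 5 15) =[0, 12, 2, 5, 4, 15, 6, 7, 8, 16, 10, 11, 9, 13, 14, 3, 1]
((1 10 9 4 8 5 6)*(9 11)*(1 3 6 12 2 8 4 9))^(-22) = (1 11 10)(2 5)(8 12)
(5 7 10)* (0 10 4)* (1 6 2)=(0 10 5 7 4)(1 6 2)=[10, 6, 1, 3, 0, 7, 2, 4, 8, 9, 5]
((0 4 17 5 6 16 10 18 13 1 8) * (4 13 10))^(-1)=(0 8 1 13)(4 16 6 5 17)(10 18)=((0 13 1 8)(4 17 5 6 16)(10 18))^(-1)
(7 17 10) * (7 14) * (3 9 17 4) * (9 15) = (3 15 9 17 10 14 7 4) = [0, 1, 2, 15, 3, 5, 6, 4, 8, 17, 14, 11, 12, 13, 7, 9, 16, 10]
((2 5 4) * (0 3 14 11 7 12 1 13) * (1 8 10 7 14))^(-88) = (14)(2 4 5)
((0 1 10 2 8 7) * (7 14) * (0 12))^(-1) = (0 12 7 14 8 2 10 1)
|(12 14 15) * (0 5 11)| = |(0 5 11)(12 14 15)| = 3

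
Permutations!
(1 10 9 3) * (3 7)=(1 10 9 7 3)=[0, 10, 2, 1, 4, 5, 6, 3, 8, 7, 9]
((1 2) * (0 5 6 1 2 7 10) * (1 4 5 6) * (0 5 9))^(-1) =((0 6 4 9)(1 7 10 5))^(-1) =(0 9 4 6)(1 5 10 7)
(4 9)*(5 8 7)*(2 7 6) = [0, 1, 7, 3, 9, 8, 2, 5, 6, 4] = (2 7 5 8 6)(4 9)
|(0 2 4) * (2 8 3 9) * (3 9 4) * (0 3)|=4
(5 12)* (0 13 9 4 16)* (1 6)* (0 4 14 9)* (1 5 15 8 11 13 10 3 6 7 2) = (0 10 3 6 5 12 15 8 11 13)(1 7 2)(4 16)(9 14) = [10, 7, 1, 6, 16, 12, 5, 2, 11, 14, 3, 13, 15, 0, 9, 8, 4]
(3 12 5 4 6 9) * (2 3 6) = (2 3 12 5 4)(6 9) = [0, 1, 3, 12, 2, 4, 9, 7, 8, 6, 10, 11, 5]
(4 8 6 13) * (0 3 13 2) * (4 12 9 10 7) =(0 3 13 12 9 10 7 4 8 6 2) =[3, 1, 0, 13, 8, 5, 2, 4, 6, 10, 7, 11, 9, 12]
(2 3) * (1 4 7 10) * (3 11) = (1 4 7 10)(2 11 3) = [0, 4, 11, 2, 7, 5, 6, 10, 8, 9, 1, 3]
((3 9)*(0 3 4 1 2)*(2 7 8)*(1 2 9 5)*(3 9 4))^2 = (0 3 1 8 2 9 5 7 4)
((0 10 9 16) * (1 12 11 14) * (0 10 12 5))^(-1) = (0 5 1 14 11 12)(9 10 16)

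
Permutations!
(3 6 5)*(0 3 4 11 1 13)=[3, 13, 2, 6, 11, 4, 5, 7, 8, 9, 10, 1, 12, 0]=(0 3 6 5 4 11 1 13)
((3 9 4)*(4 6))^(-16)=(9)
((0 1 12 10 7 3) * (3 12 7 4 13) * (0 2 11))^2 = (0 7 10 13 2)(1 12 4 3 11)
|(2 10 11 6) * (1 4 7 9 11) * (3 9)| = 9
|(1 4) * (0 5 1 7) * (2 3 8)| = |(0 5 1 4 7)(2 3 8)| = 15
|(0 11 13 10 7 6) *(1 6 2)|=|(0 11 13 10 7 2 1 6)|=8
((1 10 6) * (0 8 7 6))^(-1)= (0 10 1 6 7 8)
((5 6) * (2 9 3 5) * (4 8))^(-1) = (2 6 5 3 9)(4 8)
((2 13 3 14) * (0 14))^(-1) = ((0 14 2 13 3))^(-1) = (0 3 13 2 14)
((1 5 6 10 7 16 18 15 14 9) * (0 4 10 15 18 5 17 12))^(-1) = (18)(0 12 17 1 9 14 15 6 5 16 7 10 4)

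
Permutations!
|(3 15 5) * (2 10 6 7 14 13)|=6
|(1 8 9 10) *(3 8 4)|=6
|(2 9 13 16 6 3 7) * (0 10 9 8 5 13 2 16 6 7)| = |(0 10 9 2 8 5 13 6 3)(7 16)| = 18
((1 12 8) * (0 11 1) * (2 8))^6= ((0 11 1 12 2 8))^6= (12)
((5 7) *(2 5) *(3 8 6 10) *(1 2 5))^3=(1 2)(3 10 6 8)(5 7)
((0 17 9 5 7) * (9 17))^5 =(17)(0 9 5 7)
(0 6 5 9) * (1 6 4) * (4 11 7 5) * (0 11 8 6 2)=(0 8 6 4 1 2)(5 9 11 7)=[8, 2, 0, 3, 1, 9, 4, 5, 6, 11, 10, 7]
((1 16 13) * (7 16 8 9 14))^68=((1 8 9 14 7 16 13))^68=(1 16 14 8 13 7 9)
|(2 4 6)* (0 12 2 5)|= |(0 12 2 4 6 5)|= 6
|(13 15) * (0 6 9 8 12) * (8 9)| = |(0 6 8 12)(13 15)| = 4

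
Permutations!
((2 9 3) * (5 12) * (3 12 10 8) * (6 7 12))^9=((2 9 6 7 12 5 10 8 3))^9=(12)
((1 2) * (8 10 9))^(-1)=((1 2)(8 10 9))^(-1)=(1 2)(8 9 10)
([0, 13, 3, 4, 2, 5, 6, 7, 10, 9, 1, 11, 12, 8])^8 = (13)(2 4 3)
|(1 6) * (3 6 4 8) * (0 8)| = 6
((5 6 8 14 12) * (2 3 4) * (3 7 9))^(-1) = (2 4 3 9 7)(5 12 14 8 6)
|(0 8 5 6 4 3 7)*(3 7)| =|(0 8 5 6 4 7)| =6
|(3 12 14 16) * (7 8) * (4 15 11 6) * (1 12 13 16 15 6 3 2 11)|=|(1 12 14 15)(2 11 3 13 16)(4 6)(7 8)|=20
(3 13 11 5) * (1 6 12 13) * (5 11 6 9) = (1 9 5 3)(6 12 13) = [0, 9, 2, 1, 4, 3, 12, 7, 8, 5, 10, 11, 13, 6]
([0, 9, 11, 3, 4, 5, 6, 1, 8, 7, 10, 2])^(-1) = (1 7 9)(2 11)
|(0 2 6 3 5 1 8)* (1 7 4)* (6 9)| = |(0 2 9 6 3 5 7 4 1 8)| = 10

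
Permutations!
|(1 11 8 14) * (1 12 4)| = |(1 11 8 14 12 4)| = 6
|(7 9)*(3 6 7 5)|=|(3 6 7 9 5)|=5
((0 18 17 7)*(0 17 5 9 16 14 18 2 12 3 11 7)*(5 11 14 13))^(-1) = (0 17 7 11 18 14 3 12 2)(5 13 16 9)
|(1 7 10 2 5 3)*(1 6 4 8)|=|(1 7 10 2 5 3 6 4 8)|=9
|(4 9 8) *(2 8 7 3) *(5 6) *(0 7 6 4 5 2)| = 6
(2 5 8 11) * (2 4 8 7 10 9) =[0, 1, 5, 3, 8, 7, 6, 10, 11, 2, 9, 4] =(2 5 7 10 9)(4 8 11)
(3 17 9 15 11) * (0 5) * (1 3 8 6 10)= (0 5)(1 3 17 9 15 11 8 6 10)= [5, 3, 2, 17, 4, 0, 10, 7, 6, 15, 1, 8, 12, 13, 14, 11, 16, 9]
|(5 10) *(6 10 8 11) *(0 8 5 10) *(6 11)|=|(11)(0 8 6)|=3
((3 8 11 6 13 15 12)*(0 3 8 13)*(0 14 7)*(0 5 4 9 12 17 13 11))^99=((0 3 11 6 14 7 5 4 9 12 8)(13 15 17))^99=(17)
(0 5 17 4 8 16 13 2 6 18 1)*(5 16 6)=(0 16 13 2 5 17 4 8 6 18 1)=[16, 0, 5, 3, 8, 17, 18, 7, 6, 9, 10, 11, 12, 2, 14, 15, 13, 4, 1]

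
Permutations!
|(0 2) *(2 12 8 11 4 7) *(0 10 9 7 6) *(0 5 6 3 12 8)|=|(0 8 11 4 3 12)(2 10 9 7)(5 6)|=12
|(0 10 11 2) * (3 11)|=|(0 10 3 11 2)|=5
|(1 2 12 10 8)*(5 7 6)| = 15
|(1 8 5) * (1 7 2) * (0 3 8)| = 7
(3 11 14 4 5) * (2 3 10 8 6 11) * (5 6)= (2 3)(4 6 11 14)(5 10 8)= [0, 1, 3, 2, 6, 10, 11, 7, 5, 9, 8, 14, 12, 13, 4]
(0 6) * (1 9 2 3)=(0 6)(1 9 2 3)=[6, 9, 3, 1, 4, 5, 0, 7, 8, 2]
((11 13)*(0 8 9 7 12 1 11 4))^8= ((0 8 9 7 12 1 11 13 4))^8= (0 4 13 11 1 12 7 9 8)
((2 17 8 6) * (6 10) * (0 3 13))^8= ((0 3 13)(2 17 8 10 6))^8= (0 13 3)(2 10 17 6 8)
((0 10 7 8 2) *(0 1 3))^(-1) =((0 10 7 8 2 1 3))^(-1) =(0 3 1 2 8 7 10)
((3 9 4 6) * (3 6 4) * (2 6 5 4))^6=(9)(2 5)(4 6)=((2 6 5 4)(3 9))^6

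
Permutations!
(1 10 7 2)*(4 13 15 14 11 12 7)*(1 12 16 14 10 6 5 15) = (1 6 5 15 10 4 13)(2 12 7)(11 16 14) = [0, 6, 12, 3, 13, 15, 5, 2, 8, 9, 4, 16, 7, 1, 11, 10, 14]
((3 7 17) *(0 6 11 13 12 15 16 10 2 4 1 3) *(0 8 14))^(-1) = ((0 6 11 13 12 15 16 10 2 4 1 3 7 17 8 14))^(-1) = (0 14 8 17 7 3 1 4 2 10 16 15 12 13 11 6)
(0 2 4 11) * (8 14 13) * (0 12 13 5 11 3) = (0 2 4 3)(5 11 12 13 8 14) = [2, 1, 4, 0, 3, 11, 6, 7, 14, 9, 10, 12, 13, 8, 5]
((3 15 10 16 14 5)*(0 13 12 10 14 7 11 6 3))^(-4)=((0 13 12 10 16 7 11 6 3 15 14 5))^(-4)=(0 3 16)(5 6 10)(7 13 15)(11 12 14)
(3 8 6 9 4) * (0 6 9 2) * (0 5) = (0 6 2 5)(3 8 9 4) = [6, 1, 5, 8, 3, 0, 2, 7, 9, 4]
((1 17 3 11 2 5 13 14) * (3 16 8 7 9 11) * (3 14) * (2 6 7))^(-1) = (1 14 3 13 5 2 8 16 17)(6 11 9 7)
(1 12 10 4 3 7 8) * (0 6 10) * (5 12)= [6, 5, 2, 7, 3, 12, 10, 8, 1, 9, 4, 11, 0]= (0 6 10 4 3 7 8 1 5 12)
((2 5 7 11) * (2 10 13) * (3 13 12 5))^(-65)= (2 3 13)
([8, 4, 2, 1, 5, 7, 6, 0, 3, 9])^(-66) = (9)(0 4 8 5 3 7 1)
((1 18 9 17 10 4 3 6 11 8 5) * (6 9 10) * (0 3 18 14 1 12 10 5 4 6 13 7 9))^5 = (0 3)(1 14)(4 6 5 8 10 18 11 12)(7 9 17 13)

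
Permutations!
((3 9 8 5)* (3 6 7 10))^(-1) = (3 10 7 6 5 8 9)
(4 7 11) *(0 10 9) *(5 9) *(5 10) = (0 5 9)(4 7 11) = [5, 1, 2, 3, 7, 9, 6, 11, 8, 0, 10, 4]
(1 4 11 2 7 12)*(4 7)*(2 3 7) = [0, 2, 4, 7, 11, 5, 6, 12, 8, 9, 10, 3, 1] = (1 2 4 11 3 7 12)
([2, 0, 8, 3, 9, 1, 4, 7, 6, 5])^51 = (0 6 5 2 4 1 8 9)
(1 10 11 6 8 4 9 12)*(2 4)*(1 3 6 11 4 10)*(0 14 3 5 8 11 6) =(0 14 3)(2 10 4 9 12 5 8)(6 11) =[14, 1, 10, 0, 9, 8, 11, 7, 2, 12, 4, 6, 5, 13, 3]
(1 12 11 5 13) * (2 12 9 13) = (1 9 13)(2 12 11 5) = [0, 9, 12, 3, 4, 2, 6, 7, 8, 13, 10, 5, 11, 1]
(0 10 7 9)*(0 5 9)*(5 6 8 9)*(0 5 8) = (0 10 7 5 8 9 6) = [10, 1, 2, 3, 4, 8, 0, 5, 9, 6, 7]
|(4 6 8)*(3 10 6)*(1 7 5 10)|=8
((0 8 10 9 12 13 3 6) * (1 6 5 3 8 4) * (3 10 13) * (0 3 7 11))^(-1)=((0 4 1 6 3 5 10 9 12 7 11)(8 13))^(-1)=(0 11 7 12 9 10 5 3 6 1 4)(8 13)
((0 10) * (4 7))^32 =(10)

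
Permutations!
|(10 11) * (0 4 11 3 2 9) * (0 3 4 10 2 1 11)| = 15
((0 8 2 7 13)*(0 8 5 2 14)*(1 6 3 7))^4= ((0 5 2 1 6 3 7 13 8 14))^4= (0 6 8 2 7)(1 13 5 3 14)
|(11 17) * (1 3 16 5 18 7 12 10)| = |(1 3 16 5 18 7 12 10)(11 17)| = 8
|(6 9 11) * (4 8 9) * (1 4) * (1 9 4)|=6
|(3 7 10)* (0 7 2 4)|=6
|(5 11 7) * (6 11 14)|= 5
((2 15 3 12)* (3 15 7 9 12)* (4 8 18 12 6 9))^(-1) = (2 12 18 8 4 7)(6 9)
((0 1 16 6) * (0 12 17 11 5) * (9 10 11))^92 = (0 16 12 9 11)(1 6 17 10 5)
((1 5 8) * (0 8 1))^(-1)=((0 8)(1 5))^(-1)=(0 8)(1 5)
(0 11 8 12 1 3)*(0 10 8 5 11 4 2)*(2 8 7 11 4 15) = [15, 3, 0, 10, 8, 4, 6, 11, 12, 9, 7, 5, 1, 13, 14, 2] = (0 15 2)(1 3 10 7 11 5 4 8 12)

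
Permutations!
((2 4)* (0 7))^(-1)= (0 7)(2 4)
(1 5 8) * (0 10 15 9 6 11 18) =(0 10 15 9 6 11 18)(1 5 8) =[10, 5, 2, 3, 4, 8, 11, 7, 1, 6, 15, 18, 12, 13, 14, 9, 16, 17, 0]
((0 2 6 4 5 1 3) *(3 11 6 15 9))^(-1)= (0 3 9 15 2)(1 5 4 6 11)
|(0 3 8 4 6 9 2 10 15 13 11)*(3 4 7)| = |(0 4 6 9 2 10 15 13 11)(3 8 7)| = 9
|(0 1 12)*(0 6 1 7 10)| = |(0 7 10)(1 12 6)| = 3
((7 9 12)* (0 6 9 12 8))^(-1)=((0 6 9 8)(7 12))^(-1)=(0 8 9 6)(7 12)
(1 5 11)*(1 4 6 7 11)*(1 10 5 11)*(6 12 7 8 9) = (1 11 4 12 7)(5 10)(6 8 9) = [0, 11, 2, 3, 12, 10, 8, 1, 9, 6, 5, 4, 7]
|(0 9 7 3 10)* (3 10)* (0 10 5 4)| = |(10)(0 9 7 5 4)| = 5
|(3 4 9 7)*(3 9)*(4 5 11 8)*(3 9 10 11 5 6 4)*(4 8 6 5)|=9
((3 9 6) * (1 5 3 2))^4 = (1 6 3)(2 9 5)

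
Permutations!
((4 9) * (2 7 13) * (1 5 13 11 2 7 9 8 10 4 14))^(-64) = (14)(4 10 8)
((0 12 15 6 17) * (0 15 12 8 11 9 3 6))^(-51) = ((0 8 11 9 3 6 17 15))^(-51) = (0 6 11 15 3 8 17 9)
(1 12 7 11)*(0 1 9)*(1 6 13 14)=(0 6 13 14 1 12 7 11 9)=[6, 12, 2, 3, 4, 5, 13, 11, 8, 0, 10, 9, 7, 14, 1]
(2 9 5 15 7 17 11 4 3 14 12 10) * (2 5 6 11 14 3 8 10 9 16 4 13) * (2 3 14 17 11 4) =(17)(2 16)(3 14 12 9 6 4 8 10 5 15 7 11 13) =[0, 1, 16, 14, 8, 15, 4, 11, 10, 6, 5, 13, 9, 3, 12, 7, 2, 17]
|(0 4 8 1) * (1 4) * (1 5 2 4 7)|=|(0 5 2 4 8 7 1)|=7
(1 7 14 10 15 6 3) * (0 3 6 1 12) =(0 3 12)(1 7 14 10 15) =[3, 7, 2, 12, 4, 5, 6, 14, 8, 9, 15, 11, 0, 13, 10, 1]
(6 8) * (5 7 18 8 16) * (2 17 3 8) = (2 17 3 8 6 16 5 7 18) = [0, 1, 17, 8, 4, 7, 16, 18, 6, 9, 10, 11, 12, 13, 14, 15, 5, 3, 2]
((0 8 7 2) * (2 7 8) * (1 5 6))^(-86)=((8)(0 2)(1 5 6))^(-86)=(8)(1 5 6)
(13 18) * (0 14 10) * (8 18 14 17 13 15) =[17, 1, 2, 3, 4, 5, 6, 7, 18, 9, 0, 11, 12, 14, 10, 8, 16, 13, 15] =(0 17 13 14 10)(8 18 15)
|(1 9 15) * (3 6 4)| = |(1 9 15)(3 6 4)| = 3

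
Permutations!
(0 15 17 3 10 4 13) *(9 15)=(0 9 15 17 3 10 4 13)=[9, 1, 2, 10, 13, 5, 6, 7, 8, 15, 4, 11, 12, 0, 14, 17, 16, 3]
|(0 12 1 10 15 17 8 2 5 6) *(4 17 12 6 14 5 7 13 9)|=28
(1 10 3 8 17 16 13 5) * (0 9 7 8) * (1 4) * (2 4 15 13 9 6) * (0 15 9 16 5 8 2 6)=[0, 10, 4, 15, 1, 9, 6, 2, 17, 7, 3, 11, 12, 8, 14, 13, 16, 5]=(1 10 3 15 13 8 17 5 9 7 2 4)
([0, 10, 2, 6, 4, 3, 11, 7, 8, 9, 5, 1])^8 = [0, 5, 2, 11, 4, 6, 1, 7, 8, 9, 3, 10]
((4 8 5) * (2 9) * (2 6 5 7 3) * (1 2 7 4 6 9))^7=((9)(1 2)(3 7)(4 8)(5 6))^7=(9)(1 2)(3 7)(4 8)(5 6)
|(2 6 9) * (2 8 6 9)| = 4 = |(2 9 8 6)|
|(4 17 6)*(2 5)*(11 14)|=|(2 5)(4 17 6)(11 14)|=6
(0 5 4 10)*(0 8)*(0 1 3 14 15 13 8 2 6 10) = (0 5 4)(1 3 14 15 13 8)(2 6 10) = [5, 3, 6, 14, 0, 4, 10, 7, 1, 9, 2, 11, 12, 8, 15, 13]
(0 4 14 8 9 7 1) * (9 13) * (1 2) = (0 4 14 8 13 9 7 2 1) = [4, 0, 1, 3, 14, 5, 6, 2, 13, 7, 10, 11, 12, 9, 8]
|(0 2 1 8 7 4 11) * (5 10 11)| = 9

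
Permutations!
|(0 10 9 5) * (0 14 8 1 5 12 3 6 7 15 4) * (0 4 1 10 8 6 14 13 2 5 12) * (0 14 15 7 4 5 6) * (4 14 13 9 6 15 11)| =|(0 8 10 6 14)(1 12 3 11 4 5 9 13 2 15)| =10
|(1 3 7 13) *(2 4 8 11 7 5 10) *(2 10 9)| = 10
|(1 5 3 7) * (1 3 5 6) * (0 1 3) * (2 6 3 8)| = 12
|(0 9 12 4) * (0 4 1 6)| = 5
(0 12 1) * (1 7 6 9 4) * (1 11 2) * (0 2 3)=[12, 2, 1, 0, 11, 5, 9, 6, 8, 4, 10, 3, 7]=(0 12 7 6 9 4 11 3)(1 2)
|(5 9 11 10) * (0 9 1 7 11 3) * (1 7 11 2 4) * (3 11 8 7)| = |(0 9 11 10 5 3)(1 8 7 2 4)| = 30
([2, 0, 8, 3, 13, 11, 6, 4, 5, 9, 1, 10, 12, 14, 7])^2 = (0 8 11 1 2 5 10)(4 14)(7 13)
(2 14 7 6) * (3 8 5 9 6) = [0, 1, 14, 8, 4, 9, 2, 3, 5, 6, 10, 11, 12, 13, 7] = (2 14 7 3 8 5 9 6)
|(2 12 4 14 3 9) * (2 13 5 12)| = |(3 9 13 5 12 4 14)| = 7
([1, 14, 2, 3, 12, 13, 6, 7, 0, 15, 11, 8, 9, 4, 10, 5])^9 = [10, 11, 2, 3, 15, 12, 6, 7, 14, 13, 0, 1, 5, 9, 8, 4]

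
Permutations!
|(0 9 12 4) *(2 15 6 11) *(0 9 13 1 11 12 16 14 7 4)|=40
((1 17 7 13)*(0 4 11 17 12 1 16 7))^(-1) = (0 17 11 4)(1 12)(7 16 13)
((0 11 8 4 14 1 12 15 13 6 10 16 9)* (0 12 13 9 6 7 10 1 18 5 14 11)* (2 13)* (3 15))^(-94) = (1 10 2 16 13 6 7)(3 9)(4 8 11)(5 18 14)(12 15)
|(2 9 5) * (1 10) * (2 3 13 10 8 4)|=9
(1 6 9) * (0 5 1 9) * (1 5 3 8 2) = [3, 6, 1, 8, 4, 5, 0, 7, 2, 9] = (9)(0 3 8 2 1 6)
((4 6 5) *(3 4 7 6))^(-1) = (3 4)(5 6 7)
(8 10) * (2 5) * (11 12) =(2 5)(8 10)(11 12) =[0, 1, 5, 3, 4, 2, 6, 7, 10, 9, 8, 12, 11]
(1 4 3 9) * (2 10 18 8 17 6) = [0, 4, 10, 9, 3, 5, 2, 7, 17, 1, 18, 11, 12, 13, 14, 15, 16, 6, 8] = (1 4 3 9)(2 10 18 8 17 6)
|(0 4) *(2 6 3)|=6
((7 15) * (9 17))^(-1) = (7 15)(9 17)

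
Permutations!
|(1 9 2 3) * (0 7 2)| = 6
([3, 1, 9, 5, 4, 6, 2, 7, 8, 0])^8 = (0 5 2)(3 6 9)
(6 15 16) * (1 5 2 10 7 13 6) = [0, 5, 10, 3, 4, 2, 15, 13, 8, 9, 7, 11, 12, 6, 14, 16, 1] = (1 5 2 10 7 13 6 15 16)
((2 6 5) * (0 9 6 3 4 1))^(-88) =(9)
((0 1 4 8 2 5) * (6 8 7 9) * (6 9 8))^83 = (9)(0 5 2 8 7 4 1) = ((9)(0 1 4 7 8 2 5))^83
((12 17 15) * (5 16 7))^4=((5 16 7)(12 17 15))^4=(5 16 7)(12 17 15)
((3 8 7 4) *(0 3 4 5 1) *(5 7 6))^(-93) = (0 6)(1 8)(3 5)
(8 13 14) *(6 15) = (6 15)(8 13 14) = [0, 1, 2, 3, 4, 5, 15, 7, 13, 9, 10, 11, 12, 14, 8, 6]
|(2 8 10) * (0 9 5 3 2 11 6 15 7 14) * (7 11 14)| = 24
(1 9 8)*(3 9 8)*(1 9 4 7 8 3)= (1 3 4 7 8 9)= [0, 3, 2, 4, 7, 5, 6, 8, 9, 1]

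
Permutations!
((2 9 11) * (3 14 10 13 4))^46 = ((2 9 11)(3 14 10 13 4))^46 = (2 9 11)(3 14 10 13 4)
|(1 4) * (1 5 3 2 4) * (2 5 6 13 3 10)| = 7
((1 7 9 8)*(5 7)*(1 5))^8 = (9)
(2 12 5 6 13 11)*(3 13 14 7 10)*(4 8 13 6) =[0, 1, 12, 6, 8, 4, 14, 10, 13, 9, 3, 2, 5, 11, 7] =(2 12 5 4 8 13 11)(3 6 14 7 10)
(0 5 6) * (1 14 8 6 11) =(0 5 11 1 14 8 6) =[5, 14, 2, 3, 4, 11, 0, 7, 6, 9, 10, 1, 12, 13, 8]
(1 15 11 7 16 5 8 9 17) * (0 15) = (0 15 11 7 16 5 8 9 17 1) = [15, 0, 2, 3, 4, 8, 6, 16, 9, 17, 10, 7, 12, 13, 14, 11, 5, 1]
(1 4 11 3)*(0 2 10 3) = (0 2 10 3 1 4 11) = [2, 4, 10, 1, 11, 5, 6, 7, 8, 9, 3, 0]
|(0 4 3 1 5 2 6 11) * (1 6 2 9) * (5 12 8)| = 5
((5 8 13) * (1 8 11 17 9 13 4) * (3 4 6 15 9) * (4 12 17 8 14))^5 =((1 14 4)(3 12 17)(5 11 8 6 15 9 13))^5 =(1 4 14)(3 17 12)(5 9 6 11 13 15 8)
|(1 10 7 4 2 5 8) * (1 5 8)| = |(1 10 7 4 2 8 5)| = 7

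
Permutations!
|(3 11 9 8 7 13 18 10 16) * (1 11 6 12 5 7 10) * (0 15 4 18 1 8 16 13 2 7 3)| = 44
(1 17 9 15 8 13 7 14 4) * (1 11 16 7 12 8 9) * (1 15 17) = (4 11 16 7 14)(8 13 12)(9 17 15) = [0, 1, 2, 3, 11, 5, 6, 14, 13, 17, 10, 16, 8, 12, 4, 9, 7, 15]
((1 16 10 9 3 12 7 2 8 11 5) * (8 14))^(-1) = (1 5 11 8 14 2 7 12 3 9 10 16)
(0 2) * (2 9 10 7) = (0 9 10 7 2) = [9, 1, 0, 3, 4, 5, 6, 2, 8, 10, 7]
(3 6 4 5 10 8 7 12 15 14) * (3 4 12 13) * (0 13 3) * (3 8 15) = (0 13)(3 6 12)(4 5 10 15 14)(7 8) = [13, 1, 2, 6, 5, 10, 12, 8, 7, 9, 15, 11, 3, 0, 4, 14]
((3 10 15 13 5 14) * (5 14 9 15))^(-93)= (3 13 9 10 14 15 5)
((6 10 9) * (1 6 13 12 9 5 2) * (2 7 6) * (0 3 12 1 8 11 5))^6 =(0 2 10 1 6 13 7 9 5 12 11 3 8)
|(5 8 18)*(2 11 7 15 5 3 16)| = |(2 11 7 15 5 8 18 3 16)| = 9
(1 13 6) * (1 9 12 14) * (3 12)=(1 13 6 9 3 12 14)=[0, 13, 2, 12, 4, 5, 9, 7, 8, 3, 10, 11, 14, 6, 1]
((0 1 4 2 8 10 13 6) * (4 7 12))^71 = ((0 1 7 12 4 2 8 10 13 6))^71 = (0 1 7 12 4 2 8 10 13 6)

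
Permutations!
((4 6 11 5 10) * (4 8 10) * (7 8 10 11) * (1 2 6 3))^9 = (11)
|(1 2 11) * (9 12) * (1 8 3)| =10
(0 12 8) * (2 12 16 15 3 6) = (0 16 15 3 6 2 12 8) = [16, 1, 12, 6, 4, 5, 2, 7, 0, 9, 10, 11, 8, 13, 14, 3, 15]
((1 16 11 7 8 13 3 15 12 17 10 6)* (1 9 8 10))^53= ((1 16 11 7 10 6 9 8 13 3 15 12 17))^53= (1 16 11 7 10 6 9 8 13 3 15 12 17)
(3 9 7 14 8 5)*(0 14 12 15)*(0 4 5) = (0 14 8)(3 9 7 12 15 4 5) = [14, 1, 2, 9, 5, 3, 6, 12, 0, 7, 10, 11, 15, 13, 8, 4]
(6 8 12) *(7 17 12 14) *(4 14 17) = [0, 1, 2, 3, 14, 5, 8, 4, 17, 9, 10, 11, 6, 13, 7, 15, 16, 12] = (4 14 7)(6 8 17 12)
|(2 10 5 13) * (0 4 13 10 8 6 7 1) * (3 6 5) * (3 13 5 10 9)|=8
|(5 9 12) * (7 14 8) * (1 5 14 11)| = 8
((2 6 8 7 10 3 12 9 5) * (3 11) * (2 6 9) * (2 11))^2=((2 9 5 6 8 7 10)(3 12 11))^2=(2 5 8 10 9 6 7)(3 11 12)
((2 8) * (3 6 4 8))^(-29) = ((2 3 6 4 8))^(-29) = (2 3 6 4 8)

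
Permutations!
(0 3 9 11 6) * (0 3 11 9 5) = (0 11 6 3 5) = [11, 1, 2, 5, 4, 0, 3, 7, 8, 9, 10, 6]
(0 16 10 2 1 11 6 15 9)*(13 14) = (0 16 10 2 1 11 6 15 9)(13 14) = [16, 11, 1, 3, 4, 5, 15, 7, 8, 0, 2, 6, 12, 14, 13, 9, 10]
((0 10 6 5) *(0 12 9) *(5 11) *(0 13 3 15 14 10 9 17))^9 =(0 5 10 3)(6 15 9 12)(11 14 13 17)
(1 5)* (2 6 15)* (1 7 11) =(1 5 7 11)(2 6 15) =[0, 5, 6, 3, 4, 7, 15, 11, 8, 9, 10, 1, 12, 13, 14, 2]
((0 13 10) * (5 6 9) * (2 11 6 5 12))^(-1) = (0 10 13)(2 12 9 6 11)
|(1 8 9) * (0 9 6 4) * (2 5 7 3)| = 12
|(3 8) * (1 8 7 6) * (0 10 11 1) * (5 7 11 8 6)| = 14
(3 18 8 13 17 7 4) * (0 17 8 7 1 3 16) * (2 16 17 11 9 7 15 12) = (0 11 9 7 4 17 1 3 18 15 12 2 16)(8 13) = [11, 3, 16, 18, 17, 5, 6, 4, 13, 7, 10, 9, 2, 8, 14, 12, 0, 1, 15]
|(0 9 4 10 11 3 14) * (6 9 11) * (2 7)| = 4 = |(0 11 3 14)(2 7)(4 10 6 9)|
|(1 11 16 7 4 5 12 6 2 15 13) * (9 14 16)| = 13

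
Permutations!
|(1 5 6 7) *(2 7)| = 5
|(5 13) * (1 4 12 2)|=4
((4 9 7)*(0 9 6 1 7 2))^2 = ((0 9 2)(1 7 4 6))^2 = (0 2 9)(1 4)(6 7)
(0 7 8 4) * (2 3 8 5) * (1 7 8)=(0 8 4)(1 7 5 2 3)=[8, 7, 3, 1, 0, 2, 6, 5, 4]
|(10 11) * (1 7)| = |(1 7)(10 11)| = 2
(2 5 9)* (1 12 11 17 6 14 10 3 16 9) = (1 12 11 17 6 14 10 3 16 9 2 5) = [0, 12, 5, 16, 4, 1, 14, 7, 8, 2, 3, 17, 11, 13, 10, 15, 9, 6]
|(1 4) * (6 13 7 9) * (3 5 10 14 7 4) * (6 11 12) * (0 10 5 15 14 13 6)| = 12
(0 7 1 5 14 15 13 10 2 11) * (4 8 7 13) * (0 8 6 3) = (0 13 10 2 11 8 7 1 5 14 15 4 6 3) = [13, 5, 11, 0, 6, 14, 3, 1, 7, 9, 2, 8, 12, 10, 15, 4]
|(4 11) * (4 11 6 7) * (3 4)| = 4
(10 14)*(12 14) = (10 12 14) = [0, 1, 2, 3, 4, 5, 6, 7, 8, 9, 12, 11, 14, 13, 10]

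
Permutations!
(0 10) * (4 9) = (0 10)(4 9) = [10, 1, 2, 3, 9, 5, 6, 7, 8, 4, 0]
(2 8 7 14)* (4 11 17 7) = [0, 1, 8, 3, 11, 5, 6, 14, 4, 9, 10, 17, 12, 13, 2, 15, 16, 7] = (2 8 4 11 17 7 14)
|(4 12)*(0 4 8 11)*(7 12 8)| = |(0 4 8 11)(7 12)| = 4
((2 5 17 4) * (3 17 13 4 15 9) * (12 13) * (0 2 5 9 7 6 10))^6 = ((0 2 9 3 17 15 7 6 10)(4 5 12 13))^6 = (0 7 3)(2 6 17)(4 12)(5 13)(9 10 15)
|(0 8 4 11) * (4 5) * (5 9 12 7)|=8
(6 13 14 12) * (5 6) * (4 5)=(4 5 6 13 14 12)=[0, 1, 2, 3, 5, 6, 13, 7, 8, 9, 10, 11, 4, 14, 12]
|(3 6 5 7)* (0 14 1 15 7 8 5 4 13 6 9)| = |(0 14 1 15 7 3 9)(4 13 6)(5 8)| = 42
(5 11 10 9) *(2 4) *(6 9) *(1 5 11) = (1 5)(2 4)(6 9 11 10) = [0, 5, 4, 3, 2, 1, 9, 7, 8, 11, 6, 10]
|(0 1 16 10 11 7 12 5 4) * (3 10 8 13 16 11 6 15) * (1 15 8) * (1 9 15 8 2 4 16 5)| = |(0 8 13 5 16 9 15 3 10 6 2 4)(1 11 7 12)| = 12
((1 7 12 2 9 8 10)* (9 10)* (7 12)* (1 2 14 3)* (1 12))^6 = (14)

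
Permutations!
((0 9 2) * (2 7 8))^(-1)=(0 2 8 7 9)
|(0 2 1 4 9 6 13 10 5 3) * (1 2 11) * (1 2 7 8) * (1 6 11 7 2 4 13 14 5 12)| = 84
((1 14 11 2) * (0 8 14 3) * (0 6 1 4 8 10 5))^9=((0 10 5)(1 3 6)(2 4 8 14 11))^9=(2 11 14 8 4)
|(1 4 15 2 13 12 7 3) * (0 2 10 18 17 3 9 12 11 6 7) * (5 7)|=63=|(0 2 13 11 6 5 7 9 12)(1 4 15 10 18 17 3)|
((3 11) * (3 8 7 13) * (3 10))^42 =(13) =((3 11 8 7 13 10))^42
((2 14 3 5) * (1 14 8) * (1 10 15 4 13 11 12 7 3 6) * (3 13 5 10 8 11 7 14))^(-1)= ((1 3 10 15 4 5 2 11 12 14 6)(7 13))^(-1)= (1 6 14 12 11 2 5 4 15 10 3)(7 13)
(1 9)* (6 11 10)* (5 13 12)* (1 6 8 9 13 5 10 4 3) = (1 13 12 10 8 9 6 11 4 3) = [0, 13, 2, 1, 3, 5, 11, 7, 9, 6, 8, 4, 10, 12]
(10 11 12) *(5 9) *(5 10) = (5 9 10 11 12) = [0, 1, 2, 3, 4, 9, 6, 7, 8, 10, 11, 12, 5]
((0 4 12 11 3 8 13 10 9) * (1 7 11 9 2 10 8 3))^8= (13)(1 11 7)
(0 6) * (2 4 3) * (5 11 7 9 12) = (0 6)(2 4 3)(5 11 7 9 12) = [6, 1, 4, 2, 3, 11, 0, 9, 8, 12, 10, 7, 5]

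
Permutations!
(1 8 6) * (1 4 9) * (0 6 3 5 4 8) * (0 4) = (0 6 8 3 5)(1 4 9) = [6, 4, 2, 5, 9, 0, 8, 7, 3, 1]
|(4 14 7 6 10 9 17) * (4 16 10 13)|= 20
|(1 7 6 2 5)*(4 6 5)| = |(1 7 5)(2 4 6)| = 3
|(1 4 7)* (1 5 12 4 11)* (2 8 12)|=6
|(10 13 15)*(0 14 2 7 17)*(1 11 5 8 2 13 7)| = |(0 14 13 15 10 7 17)(1 11 5 8 2)| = 35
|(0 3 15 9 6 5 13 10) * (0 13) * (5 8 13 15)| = 6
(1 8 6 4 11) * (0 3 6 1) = [3, 8, 2, 6, 11, 5, 4, 7, 1, 9, 10, 0] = (0 3 6 4 11)(1 8)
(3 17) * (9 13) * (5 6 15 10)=[0, 1, 2, 17, 4, 6, 15, 7, 8, 13, 5, 11, 12, 9, 14, 10, 16, 3]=(3 17)(5 6 15 10)(9 13)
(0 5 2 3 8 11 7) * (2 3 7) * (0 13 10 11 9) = [5, 1, 7, 8, 4, 3, 6, 13, 9, 0, 11, 2, 12, 10] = (0 5 3 8 9)(2 7 13 10 11)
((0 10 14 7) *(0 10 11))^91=(0 11)(7 10 14)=((0 11)(7 10 14))^91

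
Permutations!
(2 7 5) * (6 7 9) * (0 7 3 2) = (0 7 5)(2 9 6 3) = [7, 1, 9, 2, 4, 0, 3, 5, 8, 6]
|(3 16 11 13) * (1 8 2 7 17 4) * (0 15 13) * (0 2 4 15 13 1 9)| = 13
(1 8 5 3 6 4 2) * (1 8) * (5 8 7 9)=[0, 1, 7, 6, 2, 3, 4, 9, 8, 5]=(2 7 9 5 3 6 4)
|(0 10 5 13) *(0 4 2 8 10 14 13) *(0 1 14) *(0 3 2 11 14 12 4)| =|(0 3 2 8 10 5 1 12 4 11 14 13)| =12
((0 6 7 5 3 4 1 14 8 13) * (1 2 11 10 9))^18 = (0 3 10 8 7 2 1)(4 9 13 5 11 14 6)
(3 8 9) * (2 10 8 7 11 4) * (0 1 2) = (0 1 2 10 8 9 3 7 11 4) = [1, 2, 10, 7, 0, 5, 6, 11, 9, 3, 8, 4]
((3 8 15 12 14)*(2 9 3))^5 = ((2 9 3 8 15 12 14))^5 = (2 12 8 9 14 15 3)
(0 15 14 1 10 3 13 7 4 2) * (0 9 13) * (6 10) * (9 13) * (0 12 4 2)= (0 15 14 1 6 10 3 12 4)(2 13 7)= [15, 6, 13, 12, 0, 5, 10, 2, 8, 9, 3, 11, 4, 7, 1, 14]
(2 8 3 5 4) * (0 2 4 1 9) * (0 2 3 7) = (0 3 5 1 9 2 8 7) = [3, 9, 8, 5, 4, 1, 6, 0, 7, 2]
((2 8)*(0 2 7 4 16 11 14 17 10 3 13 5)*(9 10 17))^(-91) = ((17)(0 2 8 7 4 16 11 14 9 10 3 13 5))^(-91) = (17)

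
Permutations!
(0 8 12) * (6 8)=(0 6 8 12)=[6, 1, 2, 3, 4, 5, 8, 7, 12, 9, 10, 11, 0]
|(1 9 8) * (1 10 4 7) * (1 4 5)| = 10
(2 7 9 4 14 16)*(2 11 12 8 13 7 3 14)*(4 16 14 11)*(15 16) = (2 3 11 12 8 13 7 9 15 16 4) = [0, 1, 3, 11, 2, 5, 6, 9, 13, 15, 10, 12, 8, 7, 14, 16, 4]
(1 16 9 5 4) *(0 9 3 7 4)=[9, 16, 2, 7, 1, 0, 6, 4, 8, 5, 10, 11, 12, 13, 14, 15, 3]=(0 9 5)(1 16 3 7 4)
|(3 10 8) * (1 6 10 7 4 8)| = |(1 6 10)(3 7 4 8)| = 12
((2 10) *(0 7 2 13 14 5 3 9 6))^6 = ((0 7 2 10 13 14 5 3 9 6))^6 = (0 5 2 9 13)(3 10 6 14 7)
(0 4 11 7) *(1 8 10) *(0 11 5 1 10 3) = [4, 8, 2, 0, 5, 1, 6, 11, 3, 9, 10, 7] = (0 4 5 1 8 3)(7 11)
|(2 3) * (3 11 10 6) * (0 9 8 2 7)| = |(0 9 8 2 11 10 6 3 7)| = 9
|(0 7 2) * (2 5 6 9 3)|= 7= |(0 7 5 6 9 3 2)|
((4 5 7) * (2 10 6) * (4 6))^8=(2 4 7)(5 6 10)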